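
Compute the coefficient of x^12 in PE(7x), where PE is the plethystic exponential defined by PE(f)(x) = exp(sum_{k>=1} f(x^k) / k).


With f(x) = 7x, the exponent is sum_{k>=1} 7 x^k / k = 7 * (-ln(1 - x)). Exponentiating:
PE(7x) = exp(-7 ln(1 - x)) = 1/(1 - x)^7.
By the negative binomial expansion, [x^n] 1/(1 - x)^7 = C(n + 6, 6).
For n = 12: C(18, 6) = 18564.

18564


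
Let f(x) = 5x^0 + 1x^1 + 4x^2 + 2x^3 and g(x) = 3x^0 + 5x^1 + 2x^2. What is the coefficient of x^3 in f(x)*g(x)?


Cauchy product at x^3:
1*2 + 4*5 + 2*3
= 28

28


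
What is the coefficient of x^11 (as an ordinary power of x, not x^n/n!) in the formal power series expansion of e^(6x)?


The exponential series is e^y = sum_{k>=0} y^k / k!. Substituting y = 6x gives
e^(6x) = sum_{k>=0} 6^k x^k / k!.
So the coefficient of x^n is a^n/n! with a = 6, n = 11:
6^11 / 11! = 362797056/39916800 = 17496/1925

17496/1925


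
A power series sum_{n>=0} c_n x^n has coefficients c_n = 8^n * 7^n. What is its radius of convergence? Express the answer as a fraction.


By the root test (Cauchy-Hadamard), the radius is R = 1 / limsup_n |c_n|^(1/n).
Here |c_n|^(1/n) = (8^n * 7^n)^(1/n) = 8 * 7 = 56 for all n.
So R = 1/56 = 1/56.

1/56


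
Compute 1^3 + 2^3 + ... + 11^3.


This power sum has a closed form given by Faulhaber's formula
sum_{k=1}^{m} k^p = (1 / (p + 1)) * sum_{j=0}^{p} C(p + 1, j) B_j m^(p + 1 - j),
but for small m direct computation is fastest:
1 + 8 + 27 + 64 + 125 + 216 + 343 + 512 + 729 + 1000 + 1331 = 4356.

4356


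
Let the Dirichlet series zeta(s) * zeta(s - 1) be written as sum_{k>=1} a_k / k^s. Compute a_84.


Convolution gives a_k = sum_{d | k} d * 1 = sum_{d | k} d = sigma(k), the sum of positive divisors of k.
For k = 84, the divisors are 1, 2, 3, 4, 6, 7, 12, 14, 21, 28, 42, 84, so
sigma(84) = 1 + 2 + 3 + 4 + 6 + 7 + 12 + 14 + 21 + 28 + 42 + 84 = 224.

224


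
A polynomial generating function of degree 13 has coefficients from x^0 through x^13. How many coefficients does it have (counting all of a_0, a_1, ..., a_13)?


A polynomial of degree 13 takes the form a_0 + a_1 x + ... + a_13 x^13.
The number of coefficients is 13 + 1 = 14.

14


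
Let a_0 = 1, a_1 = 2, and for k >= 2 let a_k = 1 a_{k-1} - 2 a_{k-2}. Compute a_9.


Iterating the recurrence forward:
a_0 = 1
a_1 = 2
a_2 = 1*2 - 2*1 = 0
a_3 = 1*0 - 2*2 = -4
a_4 = 1*-4 - 2*0 = -4
a_5 = 1*-4 - 2*-4 = 4
a_6 = 1*4 - 2*-4 = 12
a_7 = 1*12 - 2*4 = 4
a_8 = 1*4 - 2*12 = -20
a_9 = 1*-20 - 2*4 = -28
So a_9 = -28.

-28


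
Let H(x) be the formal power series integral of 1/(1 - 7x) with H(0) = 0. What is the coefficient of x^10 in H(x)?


1/(1 - 7x) = sum_{k>=0} 7^k x^k. Integrating termwise with H(0) = 0:
H(x) = sum_{k>=0} 7^k x^(k+1) / (k+1) = sum_{m>=1} 7^(m-1) x^m / m.
For m = 10: 7^9/10 = 40353607/10 = 40353607/10.

40353607/10


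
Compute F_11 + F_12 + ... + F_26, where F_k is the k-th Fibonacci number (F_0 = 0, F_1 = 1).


Use the identity sum_{k=0}^{N} F_k = F_{N+2} - 1 (which follows from F_{k+2} - F_{k+1} = F_k). Then
sum_{k=11}^{26} F_k = (F_{28} - 1) - (F_{12} - 1) = F_{28} - F_{12}.
Computing: F_{28} = 317811, F_{12} = 144, so
Sum = 317811 - 144 = 317667.

317667


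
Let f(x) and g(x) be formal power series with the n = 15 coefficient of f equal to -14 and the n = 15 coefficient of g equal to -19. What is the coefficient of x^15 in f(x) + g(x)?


Addition of formal power series is termwise.
The coefficient of x^15 in f + g = -14 + -19
= -33

-33


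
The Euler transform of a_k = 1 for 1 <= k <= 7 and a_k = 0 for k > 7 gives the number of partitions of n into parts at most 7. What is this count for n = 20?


Partitions of 20 into parts at most 7:
Using generating function (1-x)^(-1)(1-x^2)^(-1)...(1-x^7)^(-1),
the coefficient of x^20 = 364

364


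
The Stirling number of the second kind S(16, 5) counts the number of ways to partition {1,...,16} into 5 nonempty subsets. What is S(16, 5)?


Using the explicit formula S(n,k) = (1/k!) sum_{j=0}^{k} (-1)^(k-j) C(k,j) j^n:
S(16, 5) = 1096190550
Equivalently, S(n,k) is n! times the coefficient of x^n in the EGF (e^x - 1)^k / k!.

1096190550


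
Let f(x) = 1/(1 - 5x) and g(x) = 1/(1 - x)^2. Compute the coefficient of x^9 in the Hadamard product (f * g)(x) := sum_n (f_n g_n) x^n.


f has coefficients f_k = 5^k. For g = 1/(1 - x)^2 the coefficient is g_k = C(k + 1, 1) = k + 1. The Hadamard coefficient is (f * g)_k = 5^k * (k + 1).
For k = 9: 5^9 * 10 = 1953125 * 10 = 19531250.

19531250


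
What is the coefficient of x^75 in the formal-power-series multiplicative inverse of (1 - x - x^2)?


Let the inverse be f(x) = sum_{k>=0} a_k x^k. From f(x) * (1 - x - x^2) = 1 and matching coefficients:
 x^0: a_0 = 1.
 x^1: a_1 - a_0 = 0, so a_1 = 1.
 x^k (k >= 2): a_k - a_{k-1} - a_{k-2} = 0, i.e. a_k = a_{k-1} + a_{k-2}.
This is the Fibonacci-type recurrence shifted so that a_0 = a_1 = 1.
Iterating: a_0=1, a_1=1, a_2=2, a_3=3, a_4=5, a_5=8, a_6=13, a_7=21, a_8=34, a_9=55, ...
a_75 = 3416454622906707.

3416454622906707


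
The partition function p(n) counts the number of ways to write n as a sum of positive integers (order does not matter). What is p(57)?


Using the generating function prod_{k>=1} 1/(1-x^k), we compute p(57).
By dynamic programming over parts 1 through 57:
p(57) = 614154

614154


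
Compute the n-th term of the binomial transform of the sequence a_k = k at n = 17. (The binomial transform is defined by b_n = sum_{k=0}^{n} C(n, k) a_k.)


With a_k = k, b_n = sum_{k=0}^{n} C(n, k) k. Using k * C(n, k) = n * C(n-1, k-1) gives b_n = n * sum_{k>=1} C(n-1, k-1) = n * 2^(n-1).
For n = 17: 17 * 2^16 = 17 * 65536 = 1114112.

1114112


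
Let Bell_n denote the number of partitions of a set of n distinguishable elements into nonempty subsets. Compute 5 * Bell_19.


Bell_19 can be computed from the Bell triangle or from Dobinski's identity Bell_n = (1/e) * sum_{k>=0} k^n / k!.
Computing Bell_19 = 5832742205057.
Then 5 * 5832742205057 = 29163711025285.

29163711025285


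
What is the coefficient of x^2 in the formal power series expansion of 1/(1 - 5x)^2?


The general identity 1/(1 - c x)^r = sum_{k>=0} c^k C(k + r - 1, r - 1) x^k follows by substituting y = c x into 1/(1 - y)^r = sum_{k>=0} C(k + r - 1, r - 1) y^k.
For c = 5, r = 2, k = 2:
5^2 * C(3, 1) = 25 * 3 = 75.

75


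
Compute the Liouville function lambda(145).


The Liouville function is lambda(k) = (-1)^Omega(k), where Omega(k) counts the prime factors of k with multiplicity.
Factoring: 145 = 5 * 29, so Omega(145) = 2.
lambda(145) = (-1)^2 = 1.

1


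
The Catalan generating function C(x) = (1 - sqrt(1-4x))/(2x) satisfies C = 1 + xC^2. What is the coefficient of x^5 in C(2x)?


Substituting x -> 2x scales the n-th coefficient by 2^n, so [x^5] C(2x) = 2^5 * C_5.
C_5 = C(2*5, 5)/(6) = 252/6 = 42.
So 2^5 * 42 = 32 * 42 = 1344.

1344


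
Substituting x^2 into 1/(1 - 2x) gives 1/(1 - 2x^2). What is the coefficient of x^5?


Since 1/(1 - 2x^2) only has even powers of x,
the coefficient of x^5 (odd) is 0.

0


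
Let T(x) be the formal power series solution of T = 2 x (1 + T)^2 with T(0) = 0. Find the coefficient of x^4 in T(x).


Apply the Lagrange inversion formula: if T = 2 x * phi(T) with phi(t) = (1 + t)^2, then [x^n] T = 2^n * (1/n) [t^(n-1)] phi(t)^n = 2^n * (1/n) [t^(n-1)] (1 + t)^(2n) = 2^n * (1/n) C(2n, n-1).
Using the identity C(2n, n-1) = C(2n, n) * n / (n+1), the unscaled factor equals C(2n, n) / (n+1) = C_n, the n-th Catalan number.
For n = 4: C_4 = C(8, 4) / 5 = 70/5 = 14.
With the 2^4 = 16 factor, the coefficient is 16 * 14 = 224.

224


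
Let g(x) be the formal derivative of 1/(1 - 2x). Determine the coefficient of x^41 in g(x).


Differentiate termwise: d/dx sum_{k>=0} 2^k x^k = sum_{k>=1} k 2^k x^(k-1) = sum_{j>=0} (j+1) 2^(j+1) x^j.
Equivalently, d/dx [1/(1 - 2x)] = 2/(1 - 2x)^2.
For j = 41: 42 * 2^42 = 42 * 4398046511104 = 184717953466368.

184717953466368


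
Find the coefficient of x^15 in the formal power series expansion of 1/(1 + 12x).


Write 1/(1 + c x) = 1/(1 - (-c) x) and apply the geometric-series identity
1/(1 - y) = sum_{k>=0} y^k to get 1/(1 + c x) = sum_{k>=0} (-c)^k x^k.
So the coefficient of x^k is (-c)^k = (-1)^k * c^k.
Here c = 12 and k = 15:
(-12)^15 = -1 * 15407021574586368 = -15407021574586368

-15407021574586368


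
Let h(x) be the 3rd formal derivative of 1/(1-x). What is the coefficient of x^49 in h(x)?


Differentiating 3 times: d^3/dx^3 [1/(1-x)] = 3!/(1-x)^4.
The expansion 1/(1-x)^4 = sum_{k>=0} C(k+3, 3) x^k, so the coefficient of x^n in 3!/(1-x)^4 is 3! * C(n+3, 3).
For n = 49: 6 * C(52, 3) = 6 * 22100 = 132600

132600


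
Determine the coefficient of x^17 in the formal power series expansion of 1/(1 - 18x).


The geometric series identity gives 1/(1 - c x) = sum_{k>=0} c^k x^k, so the coefficient of x^k is c^k.
Here c = 18 and k = 17.
Computing: 18^17 = 2185911559738696531968

2185911559738696531968


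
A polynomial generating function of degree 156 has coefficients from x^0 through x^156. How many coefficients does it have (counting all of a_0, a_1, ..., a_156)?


A polynomial of degree 156 takes the form a_0 + a_1 x + ... + a_156 x^156.
The number of coefficients is 156 + 1 = 157.

157


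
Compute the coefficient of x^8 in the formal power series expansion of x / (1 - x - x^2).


Let f(x) = sum_{k>=0} a_k x^k. Multiplying f(x) * (1 - x - x^2) = x and matching coefficients gives a_0 = 0, a_1 = 1, and a_k = a_{k-1} + a_{k-2} for k >= 2. These are the Fibonacci numbers F_k.
Iterating from F_0 = 0, F_1 = 1:
F_0=0, F_1=1, F_2=1, F_3=2, F_4=3, F_5=5, F_6=8, F_7=13, F_8=21
F_8 = 21.

21


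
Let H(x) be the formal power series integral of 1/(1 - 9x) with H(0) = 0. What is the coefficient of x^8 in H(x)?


1/(1 - 9x) = sum_{k>=0} 9^k x^k. Integrating termwise with H(0) = 0:
H(x) = sum_{k>=0} 9^k x^(k+1) / (k+1) = sum_{m>=1} 9^(m-1) x^m / m.
For m = 8: 9^7/8 = 4782969/8 = 4782969/8.

4782969/8


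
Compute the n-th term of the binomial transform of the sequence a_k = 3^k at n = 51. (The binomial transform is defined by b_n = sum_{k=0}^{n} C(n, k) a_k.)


With a_k = 3^k, b_n = sum_{k=0}^{n} C(n, k) 3^k = (1 + 3)^n by the binomial theorem.
For n = 51: (1 + 3)^51 = 4^51 = 5070602400912917605986812821504.

5070602400912917605986812821504


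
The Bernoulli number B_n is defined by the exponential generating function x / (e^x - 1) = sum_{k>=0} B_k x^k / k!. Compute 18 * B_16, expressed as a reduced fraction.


Bernoulli numbers can also be computed recursively via B_0 = 1 and sum_{j=0}^{m} C(m+1, j) B_j = 0 for m >= 1. Odd-index Bernoulli numbers vanish for k >= 3.
Computing B_16 = -3617/510, so 18 * B_16 = 18 * -3617/510 = -10851/85.

-10851/85


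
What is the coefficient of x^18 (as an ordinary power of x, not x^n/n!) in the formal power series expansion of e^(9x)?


The exponential series is e^y = sum_{k>=0} y^k / k!. Substituting y = 9x gives
e^(9x) = sum_{k>=0} 9^k x^k / k!.
So the coefficient of x^n is a^n/n! with a = 9, n = 18:
9^18 / 18! = 150094635296999121/6402373705728000 = 22876792454961/975822848000

22876792454961/975822848000


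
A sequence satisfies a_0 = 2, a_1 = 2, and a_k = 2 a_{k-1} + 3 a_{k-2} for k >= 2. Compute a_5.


The characteristic equation is t^2 - 2 t - 3 = 0, with roots r_1 = 3 and r_2 = -1 (so c_1 = r_1 + r_2, c_2 = -r_1 r_2 as required).
One can use the closed form a_n = A r_1^n + B r_2^n, but direct iteration is more reliable:
a_0 = 2, a_1 = 2, a_2 = 10, a_3 = 26, a_4 = 82, a_5 = 242.
So a_5 = 242.

242


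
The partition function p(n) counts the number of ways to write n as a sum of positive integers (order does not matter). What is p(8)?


Using the generating function prod_{k>=1} 1/(1-x^k), we compute p(8).
By dynamic programming over parts 1 through 8:
p(8) = 22

22


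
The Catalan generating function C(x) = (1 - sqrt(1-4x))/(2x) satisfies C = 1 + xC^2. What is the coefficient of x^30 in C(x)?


Substituting x -> x scales the n-th coefficient by 1, so [x^30] C(x) = C_30.
C_30 = C(2*30, 30)/(31) = 118264581564861424/31 = 3814986502092304.
= 3814986502092304.

3814986502092304


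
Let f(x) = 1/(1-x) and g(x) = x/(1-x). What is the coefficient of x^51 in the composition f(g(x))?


First simplify the composition: f(g(x)) = 1/(1 - x/(1-x)) = (1-x)/((1-x) - x) = (1-x)/(1-2x).
Now extract the coefficient. Write (1-x)/(1-2x) = 1/(1-2x) - x/(1-2x).
The coefficient of x^n in 1/(1-2x) is 2^n, and in x/(1-2x) is 2^(n-1) (for n >= 1).
So the coefficient of x^51 is 2^51 - 2^50 = 2251799813685248 - 1125899906842624 = 1125899906842624.

1125899906842624


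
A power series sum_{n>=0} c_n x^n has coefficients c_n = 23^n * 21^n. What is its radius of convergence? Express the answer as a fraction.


By the root test (Cauchy-Hadamard), the radius is R = 1 / limsup_n |c_n|^(1/n).
Here |c_n|^(1/n) = (23^n * 21^n)^(1/n) = 23 * 21 = 483 for all n.
So R = 1/483 = 1/483.

1/483


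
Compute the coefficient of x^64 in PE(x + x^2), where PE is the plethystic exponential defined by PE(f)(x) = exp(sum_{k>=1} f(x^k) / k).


With f(x) = x + x^2, the exponent is sum_{k>=1} (x^k + x^(2k)) / k = -ln(1 - x) - ln(1 - x^2). Exponentiating:
PE(x + x^2) = 1 / ((1 - x)(1 - x^2)).
This is the generating function for partitions of n into parts of size 1 or 2. The number of 2's can be any j in 0..32, and the rest are 1's, so
[x^64] = floor(64/2) + 1 = 33.

33


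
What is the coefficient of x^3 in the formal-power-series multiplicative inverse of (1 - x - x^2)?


Let the inverse be f(x) = sum_{k>=0} a_k x^k. From f(x) * (1 - x - x^2) = 1 and matching coefficients:
 x^0: a_0 = 1.
 x^1: a_1 - a_0 = 0, so a_1 = 1.
 x^k (k >= 2): a_k - a_{k-1} - a_{k-2} = 0, i.e. a_k = a_{k-1} + a_{k-2}.
This is the Fibonacci-type recurrence shifted so that a_0 = a_1 = 1.
Iterating: a_0=1, a_1=1, a_2=2, a_3=3
a_3 = 3.

3


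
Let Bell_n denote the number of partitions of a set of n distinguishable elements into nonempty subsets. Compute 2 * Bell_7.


Bell_7 can be computed from the Bell triangle or from Dobinski's identity Bell_n = (1/e) * sum_{k>=0} k^n / k!.
Computing Bell_7 = 877.
Then 2 * 877 = 1754.

1754


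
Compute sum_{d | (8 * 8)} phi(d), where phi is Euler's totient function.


First, 8 * 8 = 64. One classical identity is sum_{d | n} phi(d) = n (each k in [1, n] has a unique gcd with n, and among the k's with gcd(k, n) = n/d there are phi(d) of them). So the sum equals 64. We also verify directly:
Divisors of 64: 1, 2, 4, 8, 16, 32, 64.
phi values: 1, 1, 2, 4, 8, 16, 32.
Sum = 64.

64


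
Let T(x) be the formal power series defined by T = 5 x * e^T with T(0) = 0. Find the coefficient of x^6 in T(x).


Apply the Lagrange inversion formula: if T = 5 x * phi(T) with phi(t) = e^t, then
[x^n] T = 5^n * (1/n) [t^(n-1)] phi(t)^n = 5^n * (1/n) [t^(n-1)] e^(n t) = 5^n * (1/n) * n^(n-1) / (n-1)! = 5^n * n^(n-1) / n!.
When c = 1 this is the Cayley count of rooted labeled trees on n vertices, divided by n!.
For n = 6: 5^6 * 6^5 / 6! = 15625 * 7776/720 = 168750.

168750


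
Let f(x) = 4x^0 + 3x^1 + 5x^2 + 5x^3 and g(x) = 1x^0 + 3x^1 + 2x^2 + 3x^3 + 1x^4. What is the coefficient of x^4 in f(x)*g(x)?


Cauchy product at x^4:
4*1 + 3*3 + 5*2 + 5*3
= 38

38


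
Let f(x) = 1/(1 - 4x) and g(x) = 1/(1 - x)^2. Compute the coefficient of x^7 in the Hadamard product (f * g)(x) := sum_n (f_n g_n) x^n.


f has coefficients f_k = 4^k. For g = 1/(1 - x)^2 the coefficient is g_k = C(k + 1, 1) = k + 1. The Hadamard coefficient is (f * g)_k = 4^k * (k + 1).
For k = 7: 4^7 * 8 = 16384 * 8 = 131072.

131072


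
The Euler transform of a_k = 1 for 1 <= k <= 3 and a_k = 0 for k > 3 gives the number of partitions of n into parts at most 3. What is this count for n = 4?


Partitions of 4 into parts at most 3:
Using generating function (1-x)^(-1)(1-x^2)^(-1)(1-x^3)^(-1),
the coefficient of x^4 = 4

4


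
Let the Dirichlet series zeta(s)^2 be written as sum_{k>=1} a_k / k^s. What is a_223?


The Dirichlet convolution of the constant function 1 with itself gives (1 * 1)(k) = sum_{d | k} 1 = d(k), the number of positive divisors of k.
Since zeta(s) = sum_{k>=1} 1/k^s, we have zeta(s)^2 = sum_{k>=1} d(k)/k^s, so a_k = d(k).
For k = 223: the divisors are 1, 223.
Count = 2.

2


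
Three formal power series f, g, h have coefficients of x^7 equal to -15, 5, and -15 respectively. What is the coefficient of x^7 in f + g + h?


Series addition is componentwise:
-15 + 5 + -15
= -25

-25


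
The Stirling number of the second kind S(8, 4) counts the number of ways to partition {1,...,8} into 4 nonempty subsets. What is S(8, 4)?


Using the explicit formula S(n,k) = (1/k!) sum_{j=0}^{k} (-1)^(k-j) C(k,j) j^n:
S(8, 4) = 1701
Equivalently, S(n,k) is n! times the coefficient of x^n in the EGF (e^x - 1)^k / k!.

1701


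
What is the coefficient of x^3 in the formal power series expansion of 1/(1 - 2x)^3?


The general identity 1/(1 - c x)^r = sum_{k>=0} c^k C(k + r - 1, r - 1) x^k follows by substituting y = c x into 1/(1 - y)^r = sum_{k>=0} C(k + r - 1, r - 1) y^k.
For c = 2, r = 3, k = 3:
2^3 * C(5, 2) = 8 * 10 = 80.

80


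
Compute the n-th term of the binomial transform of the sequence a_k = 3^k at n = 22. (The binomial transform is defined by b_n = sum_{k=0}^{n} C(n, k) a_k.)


With a_k = 3^k, b_n = sum_{k=0}^{n} C(n, k) 3^k = (1 + 3)^n by the binomial theorem.
For n = 22: (1 + 3)^22 = 4^22 = 17592186044416.

17592186044416


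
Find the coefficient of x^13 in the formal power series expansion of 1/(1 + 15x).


Write 1/(1 + c x) = 1/(1 - (-c) x) and apply the geometric-series identity
1/(1 - y) = sum_{k>=0} y^k to get 1/(1 + c x) = sum_{k>=0} (-c)^k x^k.
So the coefficient of x^k is (-c)^k = (-1)^k * c^k.
Here c = 15 and k = 13:
(-15)^13 = -1 * 1946195068359375 = -1946195068359375

-1946195068359375


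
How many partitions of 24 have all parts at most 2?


Using the generating function (1-x)^(-1)(1-x^2)^(-1),
the coefficient of x^24 counts these restricted partitions.
Result = 13

13


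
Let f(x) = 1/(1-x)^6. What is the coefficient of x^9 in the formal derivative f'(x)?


Differentiate: d/dx [ 1/(1-x)^r ] = r / (1-x)^(r+1).
Here r = 6, so f'(x) = 6 / (1-x)^7.
The expansion of 1/(1-x)^(r+1) has coefficient of x^n equal to C(n+r, r).
So the coefficient of x^9 in f'(x) is
6 * C(15, 6) = 6 * 5005 = 30030

30030


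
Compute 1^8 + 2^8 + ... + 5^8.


This power sum has a closed form given by Faulhaber's formula
sum_{k=1}^{m} k^p = (1 / (p + 1)) * sum_{j=0}^{p} C(p + 1, j) B_j m^(p + 1 - j),
but for small m direct computation is fastest:
1 + 256 + 6561 + 65536 + 390625 = 462979.

462979


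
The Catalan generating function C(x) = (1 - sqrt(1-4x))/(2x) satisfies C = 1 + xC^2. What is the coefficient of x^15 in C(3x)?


Substituting x -> 3x scales the n-th coefficient by 3^n, so [x^15] C(3x) = 3^15 * C_15.
C_15 = C(2*15, 15)/(16) = 155117520/16 = 9694845.
So 3^15 * 9694845 = 14348907 * 9694845 = 139110429284415.

139110429284415


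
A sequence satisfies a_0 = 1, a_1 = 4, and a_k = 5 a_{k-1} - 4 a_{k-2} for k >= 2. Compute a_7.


The characteristic equation is t^2 - 5 t + 4 = 0, with roots r_1 = 4 and r_2 = 1 (so c_1 = r_1 + r_2, c_2 = -r_1 r_2 as required).
One can use the closed form a_n = A r_1^n + B r_2^n, but direct iteration is more reliable:
a_0 = 1, a_1 = 4, a_2 = 16, a_3 = 64, a_4 = 256, a_5 = 1024, a_6 = 4096, a_7 = 16384.
So a_7 = 16384.

16384


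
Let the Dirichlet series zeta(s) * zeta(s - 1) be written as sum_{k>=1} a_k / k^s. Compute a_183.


Convolution gives a_k = sum_{d | k} d * 1 = sum_{d | k} d = sigma(k), the sum of positive divisors of k.
For k = 183, the divisors are 1, 3, 61, 183, so
sigma(183) = 1 + 3 + 61 + 183 = 248.

248


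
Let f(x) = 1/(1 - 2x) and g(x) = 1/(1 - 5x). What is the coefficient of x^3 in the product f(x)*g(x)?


The coefficient of x^n in f*g is the Cauchy product: sum_{k=0}^{n} a^k * b^(n-k).
With a=2, b=5, n=3:
sum_{k=0}^{3} 2^k * 5^(3-k)
= 203

203


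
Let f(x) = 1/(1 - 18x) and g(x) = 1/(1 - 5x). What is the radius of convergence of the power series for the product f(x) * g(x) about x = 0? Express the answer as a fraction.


The radius of 1/(1 - 18x) is 1/18 (nearest singularity at x = 1/18), and the radius of 1/(1 - 5x) is 1/5.
The product f(x)*g(x) = 1/((1 - 18x)(1 - 5x)) has singularities at both 1/18 and 1/5, so its radius of convergence is the distance to the nearest one:
min(1/18, 1/5) = 1/18.

1/18


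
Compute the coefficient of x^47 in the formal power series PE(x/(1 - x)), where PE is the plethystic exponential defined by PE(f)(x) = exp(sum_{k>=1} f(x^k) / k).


For f(x) = x/(1 - x) we have
sum_{k>=1} f(x^k) / k = sum_{k>=1} (1/k) * x^k / (1 - x^k) = sum_{k, m >= 1} x^(k m) / k,
which after exponentiating simplifies to
PE(x/(1 - x)) = prod_{k>=1} 1 / (1 - x^k).
This is the generating function for the partition function p(n), so the coefficient of x^47 is p(47).
Computing p(47) by dynamic programming over parts 1, 2, ..., 47: p(47) = 124754.

124754


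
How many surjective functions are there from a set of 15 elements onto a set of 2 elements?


By inclusion-exclusion on which target elements are missed, the number of surjections from an n-set onto a k-set is
surj(n, k) = sum_{j=0}^{k} (-1)^j C(k, j) (k - j)^n.
Equivalently surj(n, k) = k! * S(n, k), where S(n, k) is the Stirling number of the second kind.
For n = 15, k = 2:
S(15, 2) = 16383, so
surj = 2! * 16383 = 2 * 16383 = 32766.

32766


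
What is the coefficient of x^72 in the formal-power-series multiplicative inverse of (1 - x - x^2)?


Let the inverse be f(x) = sum_{k>=0} a_k x^k. From f(x) * (1 - x - x^2) = 1 and matching coefficients:
 x^0: a_0 = 1.
 x^1: a_1 - a_0 = 0, so a_1 = 1.
 x^k (k >= 2): a_k - a_{k-1} - a_{k-2} = 0, i.e. a_k = a_{k-1} + a_{k-2}.
This is the Fibonacci-type recurrence shifted so that a_0 = a_1 = 1.
Iterating: a_0=1, a_1=1, a_2=2, a_3=3, a_4=5, a_5=8, a_6=13, a_7=21, a_8=34, a_9=55, ...
a_72 = 806515533049393.

806515533049393


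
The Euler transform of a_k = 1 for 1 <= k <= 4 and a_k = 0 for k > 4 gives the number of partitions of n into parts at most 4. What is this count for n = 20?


Partitions of 20 into parts at most 4:
Using generating function (1-x)^(-1)(1-x^2)^(-1)...(1-x^4)^(-1),
the coefficient of x^20 = 108

108


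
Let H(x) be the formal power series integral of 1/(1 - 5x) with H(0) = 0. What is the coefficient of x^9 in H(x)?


1/(1 - 5x) = sum_{k>=0} 5^k x^k. Integrating termwise with H(0) = 0:
H(x) = sum_{k>=0} 5^k x^(k+1) / (k+1) = sum_{m>=1} 5^(m-1) x^m / m.
For m = 9: 5^8/9 = 390625/9 = 390625/9.

390625/9


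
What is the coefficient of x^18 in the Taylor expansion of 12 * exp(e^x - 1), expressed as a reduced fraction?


exp(e^x - 1) = sum_{k>=0} Bell_k x^k / k!, where Bell_k is the k-th Bell number.
So the coefficient of x^18 is 12 * Bell_18 / 18!.
Computing: Bell_18 = 682076806159 and 18! = 6402373705728000, giving
12 * 682076806159/6402373705728000 = 97439543737/76218734592000.

97439543737/76218734592000


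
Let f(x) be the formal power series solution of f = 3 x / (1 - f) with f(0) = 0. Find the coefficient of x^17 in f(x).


Apply Lagrange inversion: f = 3 x * phi(f) with phi(t) = 1/(1 - t), so
[x^n] f = 3^n * (1/n) [t^(n-1)] phi(t)^n = 3^n * (1/n) [t^(n-1)] (1 - t)^(-n) = 3^n * (1/n) C(2n - 2, n - 1) = 3^n * C_{n-1}.
For n = 17: C_16 = C(32, 16) / 17 = 601080390/17 = 35357670.
With the 3^17 = 129140163 factor, the coefficient is 129140163 * 35357670 = 4566095267100210.

4566095267100210


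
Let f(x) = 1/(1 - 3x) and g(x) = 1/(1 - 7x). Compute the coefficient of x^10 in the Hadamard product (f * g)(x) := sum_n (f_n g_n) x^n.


f has coefficients f_k = 3^k and g has coefficients g_k = 7^k, so the Hadamard product has coefficient (f*g)_k = 3^k * 7^k = 21^k.
For k = 10: 21^10 = 16679880978201.

16679880978201


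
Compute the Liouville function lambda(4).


The Liouville function is lambda(k) = (-1)^Omega(k), where Omega(k) counts the prime factors of k with multiplicity.
Factoring: 4 = 2 * 2, so Omega(4) = 2.
lambda(4) = (-1)^2 = 1.

1


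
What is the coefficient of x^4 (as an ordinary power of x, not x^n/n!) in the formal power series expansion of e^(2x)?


The exponential series is e^y = sum_{k>=0} y^k / k!. Substituting y = 2x gives
e^(2x) = sum_{k>=0} 2^k x^k / k!.
So the coefficient of x^n is a^n/n! with a = 2, n = 4:
2^4 / 4! = 16/24 = 2/3

2/3


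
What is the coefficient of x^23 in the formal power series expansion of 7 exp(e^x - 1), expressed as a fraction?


exp(e^x - 1) is the exponential generating function for the Bell numbers Bell_k: exp(e^x - 1) = sum_{k>=0} Bell_k x^k / k!.
So the coefficient of x^23 in 7 exp(e^x - 1) is 7 Bell_23 / 23!.
Computing: Bell_23 = 44152005855084346 and 23! = 25852016738884976640000, giving
7 * 44152005855084346/25852016738884976640000 = 22076002927542173/1846572624206069760000.

22076002927542173/1846572624206069760000


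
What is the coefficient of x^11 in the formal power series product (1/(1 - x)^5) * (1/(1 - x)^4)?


Combine the factors: (1/(1 - x)^5) * (1/(1 - x)^4) = 1/(1 - x)^9.
Then use 1/(1 - x)^r = sum_{k>=0} C(k + r - 1, r - 1) x^k with r = 9 and k = 11:
C(19, 8) = 75582.

75582


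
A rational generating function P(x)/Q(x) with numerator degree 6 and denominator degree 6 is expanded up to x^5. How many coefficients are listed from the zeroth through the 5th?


Expanding up to x^5 gives the coefficients for x^0, x^1, ..., x^5.
That is 5 + 1 = 6 coefficients in total.

6


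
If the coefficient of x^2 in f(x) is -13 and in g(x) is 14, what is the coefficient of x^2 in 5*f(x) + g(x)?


Scalar multiplication scales coefficients: 5 * -13 = -65.
Then add the g coefficient: -65 + 14
= -51

-51


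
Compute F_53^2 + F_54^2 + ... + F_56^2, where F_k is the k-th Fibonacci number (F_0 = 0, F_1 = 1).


There is a standard identity sum_{k=0}^{N} F_k^2 = F_N * F_{N+1} (proved inductively from the telescoping relation F_k^2 = F_k F_{k+1} - F_{k-1} F_k). Then
sum_{k=53}^{56} F_k^2 = F_56 F_57 - F_52 F_53.
Computing: F_56 = 225851433717, F_57 = 365435296162, F_52 = 32951280099, F_53 = 53316291173.
Sum = 225851433717 * 365435296162 - 32951280099 * 53316291173 = 80777245524702843228027.

80777245524702843228027


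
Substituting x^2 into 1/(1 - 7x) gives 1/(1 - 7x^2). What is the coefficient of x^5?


Since 1/(1 - 7x^2) only has even powers of x,
the coefficient of x^5 (odd) is 0.

0


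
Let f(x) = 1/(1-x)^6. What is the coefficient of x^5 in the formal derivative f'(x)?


Differentiate: d/dx [ 1/(1-x)^r ] = r / (1-x)^(r+1).
Here r = 6, so f'(x) = 6 / (1-x)^7.
The expansion of 1/(1-x)^(r+1) has coefficient of x^n equal to C(n+r, r).
So the coefficient of x^5 in f'(x) is
6 * C(11, 6) = 6 * 462 = 2772

2772


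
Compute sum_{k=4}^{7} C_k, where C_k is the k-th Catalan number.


C_4 through C_7: 14, 42, 132, 429
Sum = 14 + 42 + 132 + 429
= 617

617


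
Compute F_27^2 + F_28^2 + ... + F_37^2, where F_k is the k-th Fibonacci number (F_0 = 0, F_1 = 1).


There is a standard identity sum_{k=0}^{N} F_k^2 = F_N * F_{N+1} (proved inductively from the telescoping relation F_k^2 = F_k F_{k+1} - F_{k-1} F_k). Then
sum_{k=27}^{37} F_k^2 = F_37 F_38 - F_26 F_27.
Computing: F_37 = 24157817, F_38 = 39088169, F_26 = 121393, F_27 = 196418.
Sum = 24157817 * 39088169 - 121393 * 196418 = 944260989796799.

944260989796799


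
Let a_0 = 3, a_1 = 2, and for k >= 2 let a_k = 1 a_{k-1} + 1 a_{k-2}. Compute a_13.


Iterating the recurrence forward:
a_0 = 3
a_1 = 2
a_2 = 1*2 + 1*3 = 5
a_3 = 1*5 + 1*2 = 7
a_4 = 1*7 + 1*5 = 12
a_5 = 1*12 + 1*7 = 19
a_6 = 1*19 + 1*12 = 31
a_7 = 1*31 + 1*19 = 50
a_8 = 1*50 + 1*31 = 81
a_9 = 1*81 + 1*50 = 131
a_10 = 1*131 + 1*81 = 212
a_11 = 1*212 + 1*131 = 343
a_12 = 1*343 + 1*212 = 555
a_13 = 1*555 + 1*343 = 898
So a_13 = 898.

898


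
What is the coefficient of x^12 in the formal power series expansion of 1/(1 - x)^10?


The negative binomial / multiset identity is
1/(1 - x)^r = sum_{k>=0} C(k + r - 1, r - 1) x^k.
Here r = 10 and k = 12, so the coefficient is
C(12 + 9, 9) = C(21, 9)
= 293930

293930


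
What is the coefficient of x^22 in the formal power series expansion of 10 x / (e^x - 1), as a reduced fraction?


The exponential generating function for Bernoulli numbers is
x / (e^x - 1) = sum_{k>=0} B_k x^k / k!.
So the coefficient of x^22 in 10 x / (e^x - 1) is 10 B_22 / 22!.
Computing: B_22 = 854513/138, 22! = 1124000727777607680000, giving
10 * 854513/138 / 1124000727777607680000 = 77683/1410110003939180544000.

77683/1410110003939180544000


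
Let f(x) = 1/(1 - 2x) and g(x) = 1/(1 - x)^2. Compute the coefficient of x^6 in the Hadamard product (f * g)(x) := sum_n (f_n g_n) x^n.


f has coefficients f_k = 2^k. For g = 1/(1 - x)^2 the coefficient is g_k = C(k + 1, 1) = k + 1. The Hadamard coefficient is (f * g)_k = 2^k * (k + 1).
For k = 6: 2^6 * 7 = 64 * 7 = 448.

448


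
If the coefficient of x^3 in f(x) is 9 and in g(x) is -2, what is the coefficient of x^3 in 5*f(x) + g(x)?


Scalar multiplication scales coefficients: 5 * 9 = 45.
Then add the g coefficient: 45 + -2
= 43

43


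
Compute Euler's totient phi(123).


phi(n) counts integers in [1, n] coprime to n. Using the multiplicative formula phi(n) = n * prod_{p | n} (1 - 1/p):
123 = 3 * 41, so
phi(123) = 123 * (1 - 1/3) * (1 - 1/41) = 80.

80


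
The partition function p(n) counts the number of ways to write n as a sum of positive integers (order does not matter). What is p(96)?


Using the generating function prod_{k>=1} 1/(1-x^k), we compute p(96).
By dynamic programming over parts 1 through 96:
p(96) = 118114304

118114304


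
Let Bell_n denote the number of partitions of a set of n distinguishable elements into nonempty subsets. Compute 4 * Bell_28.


Bell_28 can be computed from the Bell triangle or from Dobinski's identity Bell_n = (1/e) * sum_{k>=0} k^n / k!.
Computing Bell_28 = 6160539404599934652455.
Then 4 * 6160539404599934652455 = 24642157618399738609820.

24642157618399738609820


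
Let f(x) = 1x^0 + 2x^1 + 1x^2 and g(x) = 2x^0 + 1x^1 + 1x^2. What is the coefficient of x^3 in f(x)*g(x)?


Cauchy product at x^3:
2*1 + 1*1
= 3

3


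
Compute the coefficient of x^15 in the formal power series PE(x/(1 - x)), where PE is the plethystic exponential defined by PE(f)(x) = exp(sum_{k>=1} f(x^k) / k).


For f(x) = x/(1 - x) we have
sum_{k>=1} f(x^k) / k = sum_{k>=1} (1/k) * x^k / (1 - x^k) = sum_{k, m >= 1} x^(k m) / k,
which after exponentiating simplifies to
PE(x/(1 - x)) = prod_{k>=1} 1 / (1 - x^k).
This is the generating function for the partition function p(n), so the coefficient of x^15 is p(15).
Computing p(15) by dynamic programming over parts 1, 2, ..., 15: p(15) = 176.

176


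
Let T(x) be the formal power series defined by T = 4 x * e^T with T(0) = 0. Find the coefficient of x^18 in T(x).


Apply the Lagrange inversion formula: if T = 4 x * phi(T) with phi(t) = e^t, then
[x^n] T = 4^n * (1/n) [t^(n-1)] phi(t)^n = 4^n * (1/n) [t^(n-1)] e^(n t) = 4^n * (1/n) * n^(n-1) / (n-1)! = 4^n * n^(n-1) / n!.
When c = 1 this is the Cayley count of rooted labeled trees on n vertices, divided by n!.
For n = 18: 4^18 * 18^17 / 18! = 68719476736 * 2185911559738696531968/6402373705728000 = 349351379311776170508288/14889875.

349351379311776170508288/14889875


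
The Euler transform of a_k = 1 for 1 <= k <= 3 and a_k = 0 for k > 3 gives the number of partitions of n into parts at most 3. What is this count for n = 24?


Partitions of 24 into parts at most 3:
Using generating function (1-x)^(-1)(1-x^2)^(-1)(1-x^3)^(-1),
the coefficient of x^24 = 61

61


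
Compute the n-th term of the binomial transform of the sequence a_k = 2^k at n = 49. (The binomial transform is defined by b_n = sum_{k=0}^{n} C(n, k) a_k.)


With a_k = 2^k, b_n = sum_{k=0}^{n} C(n, k) 2^k = (1 + 2)^n by the binomial theorem.
For n = 49: (1 + 2)^49 = 3^49 = 239299329230617529590083.

239299329230617529590083


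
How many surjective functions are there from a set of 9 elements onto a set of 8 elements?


By inclusion-exclusion on which target elements are missed, the number of surjections from an n-set onto a k-set is
surj(n, k) = sum_{j=0}^{k} (-1)^j C(k, j) (k - j)^n.
Equivalently surj(n, k) = k! * S(n, k), where S(n, k) is the Stirling number of the second kind.
For n = 9, k = 8:
S(9, 8) = 36, so
surj = 8! * 36 = 40320 * 36 = 1451520.

1451520


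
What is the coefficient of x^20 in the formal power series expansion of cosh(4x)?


The Maclaurin series is cosh(t) = sum_{m>=0} t^(2m) / (2m)!, so substituting t = 4x, only even powers of x are nonzero, with coefficient of x^(2m) equal to 4^(2m) / (2m)!.
For x^20 the coefficient is 4^20/20! = 1099511627776/2432902008176640000 = 4194304/9280784638125.

4194304/9280784638125


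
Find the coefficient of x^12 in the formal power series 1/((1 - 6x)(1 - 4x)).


By partial fractions or Cauchy convolution:
The coefficient equals sum_{k=0}^{12} 6^k * 4^(12-k).
= 6496792576

6496792576


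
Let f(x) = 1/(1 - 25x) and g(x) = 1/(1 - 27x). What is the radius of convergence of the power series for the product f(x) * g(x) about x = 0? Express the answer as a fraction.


The radius of 1/(1 - 25x) is 1/25 (nearest singularity at x = 1/25), and the radius of 1/(1 - 27x) is 1/27.
The product f(x)*g(x) = 1/((1 - 25x)(1 - 27x)) has singularities at both 1/25 and 1/27, so its radius of convergence is the distance to the nearest one:
min(1/25, 1/27) = 1/27.

1/27


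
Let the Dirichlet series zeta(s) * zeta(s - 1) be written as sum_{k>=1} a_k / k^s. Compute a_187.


Convolution gives a_k = sum_{d | k} d * 1 = sum_{d | k} d = sigma(k), the sum of positive divisors of k.
For k = 187, the divisors are 1, 11, 17, 187, so
sigma(187) = 1 + 11 + 17 + 187 = 216.

216


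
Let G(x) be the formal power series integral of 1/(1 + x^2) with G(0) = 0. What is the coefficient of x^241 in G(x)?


1/(1 + x^2) = sum_{j>=0} (-1)^j x^(2j). Integrating termwise with G(0) = 0:
G(x) = sum_{j>=0} (-1)^j x^(2j+1) / (2j+1) = arctan(x).
Only odd powers are nonzero. For x^241 write 241 = 2*120 + 1, giving
(-1)^120 / 241 = 1/241 = 1/241.

1/241


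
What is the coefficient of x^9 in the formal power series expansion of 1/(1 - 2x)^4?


The general identity 1/(1 - c x)^r = sum_{k>=0} c^k C(k + r - 1, r - 1) x^k follows by substituting y = c x into 1/(1 - y)^r = sum_{k>=0} C(k + r - 1, r - 1) y^k.
For c = 2, r = 4, k = 9:
2^9 * C(12, 3) = 512 * 220 = 112640.

112640


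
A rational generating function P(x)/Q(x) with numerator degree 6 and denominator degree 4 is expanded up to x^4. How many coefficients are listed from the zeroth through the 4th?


Expanding up to x^4 gives the coefficients for x^0, x^1, ..., x^4.
That is 4 + 1 = 5 coefficients in total.

5


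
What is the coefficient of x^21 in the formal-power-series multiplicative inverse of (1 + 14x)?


The inverse is 1/(1 + 14x). Apply the geometric identity 1/(1 - y) = sum_{k>=0} y^k with y = -14x:
1/(1 + 14x) = sum_{k>=0} (-14)^k x^k.
So the coefficient of x^21 is (-14)^21 = -1171355575953987221848064.

-1171355575953987221848064


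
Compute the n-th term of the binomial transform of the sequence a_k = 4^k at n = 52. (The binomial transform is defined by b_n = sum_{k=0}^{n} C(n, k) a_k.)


With a_k = 4^k, b_n = sum_{k=0}^{n} C(n, k) 4^k = (1 + 4)^n by the binomial theorem.
For n = 52: (1 + 4)^52 = 5^52 = 2220446049250313080847263336181640625.

2220446049250313080847263336181640625


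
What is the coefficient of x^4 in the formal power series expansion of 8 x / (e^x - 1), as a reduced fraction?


The exponential generating function for Bernoulli numbers is
x / (e^x - 1) = sum_{k>=0} B_k x^k / k!.
So the coefficient of x^4 in 8 x / (e^x - 1) is 8 B_4 / 4!.
Computing: B_4 = -1/30, 4! = 24, giving
8 * -1/30 / 24 = -1/90.

-1/90


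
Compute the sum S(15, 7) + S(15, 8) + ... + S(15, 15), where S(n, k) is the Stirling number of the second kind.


By definition, S(n, k) counts partitions of an n-set into exactly k nonempty blocks.
Computing row n = 15 for k = 7..15:
S(15, k): 408741333, 216627840, 67128490, 12662650, 1479478, 106470, 4550, 105, 1
Sum = 706750917.

706750917


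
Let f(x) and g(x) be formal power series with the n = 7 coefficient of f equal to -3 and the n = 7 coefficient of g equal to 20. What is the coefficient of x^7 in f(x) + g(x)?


Addition of formal power series is termwise.
The coefficient of x^7 in f + g = -3 + 20
= 17

17


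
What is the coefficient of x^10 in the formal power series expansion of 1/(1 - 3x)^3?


The general identity 1/(1 - c x)^r = sum_{k>=0} c^k C(k + r - 1, r - 1) x^k follows by substituting y = c x into 1/(1 - y)^r = sum_{k>=0} C(k + r - 1, r - 1) y^k.
For c = 3, r = 3, k = 10:
3^10 * C(12, 2) = 59049 * 66 = 3897234.

3897234


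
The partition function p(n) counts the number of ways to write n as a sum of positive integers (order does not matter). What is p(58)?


Using the generating function prod_{k>=1} 1/(1-x^k), we compute p(58).
By dynamic programming over parts 1 through 58:
p(58) = 715220

715220


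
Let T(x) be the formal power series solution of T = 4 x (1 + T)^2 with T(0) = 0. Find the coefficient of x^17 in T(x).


Apply the Lagrange inversion formula: if T = 4 x * phi(T) with phi(t) = (1 + t)^2, then [x^n] T = 4^n * (1/n) [t^(n-1)] phi(t)^n = 4^n * (1/n) [t^(n-1)] (1 + t)^(2n) = 4^n * (1/n) C(2n, n-1).
Using the identity C(2n, n-1) = C(2n, n) * n / (n+1), the unscaled factor equals C(2n, n) / (n+1) = C_n, the n-th Catalan number.
For n = 17: C_17 = C(34, 17) / 18 = 2333606220/18 = 129644790.
With the 4^17 = 17179869184 factor, the coefficient is 17179869184 * 129644790 = 2227280532587151360.

2227280532587151360


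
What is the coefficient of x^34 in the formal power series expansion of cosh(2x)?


The Maclaurin series is cosh(t) = sum_{m>=0} t^(2m) / (2m)!, so substituting t = 2x, only even powers of x are nonzero, with coefficient of x^(2m) equal to 2^(2m) / (2m)!.
For x^34 the coefficient is 2^34/34! = 17179869184/295232799039604140847618609643520000000 = 4/68739242628124575327993046875.

4/68739242628124575327993046875


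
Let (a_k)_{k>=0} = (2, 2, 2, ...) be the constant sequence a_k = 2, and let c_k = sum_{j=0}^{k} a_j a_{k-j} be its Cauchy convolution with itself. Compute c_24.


Since a_j = 2 for all j >= 0, the convolution sum becomes
c_k = sum_{j=0}^{k} 2 * 2 = 4 * (k + 1).
Equivalently, the generating function of (a_k) is 2/(1 - x) and its square is 4/(1 - x)^2 = sum_{k>=0} 4(k + 1) x^k.
For k = 24: 4 * 25 = 100.

100


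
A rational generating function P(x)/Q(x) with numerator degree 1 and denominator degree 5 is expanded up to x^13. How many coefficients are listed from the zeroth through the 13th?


Expanding up to x^13 gives the coefficients for x^0, x^1, ..., x^13.
That is 13 + 1 = 14 coefficients in total.

14


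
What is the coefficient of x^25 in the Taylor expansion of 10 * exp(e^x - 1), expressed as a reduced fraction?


exp(e^x - 1) = sum_{k>=0} Bell_k x^k / k!, where Bell_k is the k-th Bell number.
So the coefficient of x^25 is 10 * Bell_25 / 25!.
Computing: Bell_25 = 4638590332229999353 and 25! = 15511210043330985984000000, giving
10 * 4638590332229999353/15511210043330985984000000 = 356814640940769181/119317000333315276800000.

356814640940769181/119317000333315276800000


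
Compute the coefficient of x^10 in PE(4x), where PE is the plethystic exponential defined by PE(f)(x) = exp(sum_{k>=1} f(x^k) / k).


With f(x) = 4x, the exponent is sum_{k>=1} 4 x^k / k = 4 * (-ln(1 - x)). Exponentiating:
PE(4x) = exp(-4 ln(1 - x)) = 1/(1 - x)^4.
By the negative binomial expansion, [x^n] 1/(1 - x)^4 = C(n + 3, 3).
For n = 10: C(13, 3) = 286.

286


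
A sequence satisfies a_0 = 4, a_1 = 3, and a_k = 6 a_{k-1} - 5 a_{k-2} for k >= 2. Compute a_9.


The characteristic equation is t^2 - 6 t + 5 = 0, with roots r_1 = 5 and r_2 = 1 (so c_1 = r_1 + r_2, c_2 = -r_1 r_2 as required).
One can use the closed form a_n = A r_1^n + B r_2^n, but direct iteration is more reliable:
a_0 = 4, a_1 = 3, a_2 = -2, a_3 = -27, a_4 = -152, a_5 = -777, a_6 = -3902, a_7 = -19527, a_8 = -97652, a_9 = -488277.
So a_9 = -488277.

-488277
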